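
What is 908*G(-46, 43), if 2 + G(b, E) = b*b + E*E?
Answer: 3598404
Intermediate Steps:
G(b, E) = -2 + E² + b² (G(b, E) = -2 + (b*b + E*E) = -2 + (b² + E²) = -2 + (E² + b²) = -2 + E² + b²)
908*G(-46, 43) = 908*(-2 + 43² + (-46)²) = 908*(-2 + 1849 + 2116) = 908*3963 = 3598404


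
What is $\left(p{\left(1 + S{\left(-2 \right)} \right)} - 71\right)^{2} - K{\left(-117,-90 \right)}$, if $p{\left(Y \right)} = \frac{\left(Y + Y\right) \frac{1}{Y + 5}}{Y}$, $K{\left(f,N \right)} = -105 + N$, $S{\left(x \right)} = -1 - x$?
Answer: $\frac{254580}{49} \approx 5195.5$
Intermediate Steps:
$p{\left(Y \right)} = \frac{2}{5 + Y}$ ($p{\left(Y \right)} = \frac{2 Y \frac{1}{5 + Y}}{Y} = \frac{2}{5 + Y}$)
$\left(p{\left(1 + S{\left(-2 \right)} \right)} - 71\right)^{2} - K{\left(-117,-90 \right)} = \left(\frac{2}{5 + \left(1 - -1\right)} - 71\right)^{2} - \left(-105 - 90\right) = \left(\frac{2}{5 + \left(1 + \left(-1 + 2\right)\right)} - 71\right)^{2} - -195 = \left(\frac{2}{5 + \left(1 + 1\right)} - 71\right)^{2} + 195 = \left(\frac{2}{5 + 2} - 71\right)^{2} + 195 = \left(\frac{2}{7} - 71\right)^{2} + 195 = \left(- \frac{495}{7}\right)^{2} + 195 = \frac{245025}{49} + 195 = \frac{254580}{49}$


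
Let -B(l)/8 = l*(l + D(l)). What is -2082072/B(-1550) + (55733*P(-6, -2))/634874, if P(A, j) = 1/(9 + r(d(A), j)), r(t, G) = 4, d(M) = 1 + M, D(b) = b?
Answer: 1207904402879/19828702205000 ≈ 0.060917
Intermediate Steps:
P(A, j) = 1/13 (P(A, j) = 1/(9 + 4) = 1/13)
B(l) = -16*l² (B(l) = -8*l*(l + l) = -8*l*2*l = -16*l²)
-2082072/B(-1550) + (55733*P(-6, -2))/634874 = -2082072/((-16*(-1550)²)) + (55733*(1/13))/634874 = -2082072/((-16*2402500)) + (55733/13)*(1/634874) = -2082072/(-38440000) + 55733/8253362 = -2082072*(-1/38440000) + 55733/8253362 = 260259/4805000 + 55733/8253362 = 1207904402879/19828702205000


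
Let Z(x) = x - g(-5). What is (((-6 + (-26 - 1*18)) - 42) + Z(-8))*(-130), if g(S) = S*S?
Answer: 16250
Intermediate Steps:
g(S) = S²
Z(x) = -25 + x (Z(x) = x - 1*(-5)² = x - 1*25 = x - 25 = -25 + x)
(((-6 + (-26 - 1*18)) - 42) + Z(-8))*(-130) = (((-6 + (-26 - 1*18)) - 42) + (-25 - 8))*(-130) = (((-6 + (-26 - 18)) - 42) - 33)*(-130) = (((-6 - 44) - 42) - 33)*(-130) = ((-50 - 42) - 33)*(-130) = (-92 - 33)*(-130) = -125*(-130) = 16250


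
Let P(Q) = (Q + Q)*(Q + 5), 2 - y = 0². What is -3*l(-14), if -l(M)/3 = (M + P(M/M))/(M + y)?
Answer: 3/2 ≈ 1.5000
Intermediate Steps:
y = 2 (y = 2 - 1*0² = 2 - 1*0 = 2 + 0 = 2)
P(Q) = 2*Q*(5 + Q) (P(Q) = (2*Q)*(5 + Q) = 2*Q*(5 + Q))
l(M) = -3*(12 + M)/(2 + M) (l(M) = -3*(M + 2*(M/M)*(5 + M/M))/(M + 2) = -3*(M + 2*1*(5 + 1))/(2 + M) = -3*(M + 2*1*6)/(2 + M) = -3*(M + 12)/(2 + M) = -3*(12 + M)/(2 + M))
-3*l(-14) = -9*(-12 - 1*(-14))/(2 - 14) = -9*(-12 + 14)/(-12) = -9*(-1)*2/12 = -3*(-½) = 3/2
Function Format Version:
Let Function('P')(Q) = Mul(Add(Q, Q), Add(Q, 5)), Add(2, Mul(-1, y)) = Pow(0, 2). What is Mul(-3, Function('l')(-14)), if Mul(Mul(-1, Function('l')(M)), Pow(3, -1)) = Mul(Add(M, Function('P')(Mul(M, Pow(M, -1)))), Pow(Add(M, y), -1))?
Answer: Rational(3, 2) ≈ 1.5000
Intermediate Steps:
y = 2 (y = Add(2, Mul(-1, Pow(0, 2))) = Add(2, Mul(-1, 0)) = Add(2, 0) = 2)
Function('P')(Q) = Mul(2, Q, Add(5, Q)) (Function('P')(Q) = Mul(Mul(2, Q), Add(5, Q)) = Mul(2, Q, Add(5, Q)))
Function('l')(M) = Mul(-3, Pow(Add(2, M), -1), Add(12, M)) (Function('l')(M) = Mul(-3, Mul(Add(M, Mul(2, Mul(M, Pow(M, -1)), Add(5, Mul(M, Pow(M, -1))))), Pow(Add(M, 2), -1))) = Mul(-3, Mul(Add(M, Mul(2, 1, Add(5, 1))), Pow(Add(2, M), -1))) = Mul(-3, Mul(Add(M, Mul(2, 1, 6)), Pow(Add(2, M), -1))) = Mul(-3, Mul(Add(M, 12), Pow(Add(2, M), -1))) = Mul(-3, Mul(Add(12, M), Pow(Add(2, M), -1))) = Mul(-3, Mul(Pow(Add(2, M), -1), Add(12, M))) = Mul(-3, Pow(Add(2, M), -1), Add(12, M)))
Mul(-3, Function('l')(-14)) = Mul(-3, Mul(3, Pow(Add(2, -14), -1), Add(-12, Mul(-1, -14)))) = Mul(-3, Mul(3, Pow(-12, -1), Add(-12, 14))) = Mul(-3, Mul(3, Rational(-1, 12), 2)) = Mul(-3, Rational(-1, 2)) = Rational(3, 2)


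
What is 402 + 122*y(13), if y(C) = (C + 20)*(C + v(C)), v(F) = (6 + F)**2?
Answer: 1506126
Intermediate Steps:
y(C) = (20 + C)*(C + (6 + C)**2) (y(C) = (C + 20)*(C + (6 + C)**2) = (20 + C)*(C + (6 + C)**2))
402 + 122*y(13) = 402 + 122*(720 + 13**3 + 33*13**2 + 296*13) = 402 + 122*(720 + 2197 + 33*169 + 3848) = 402 + 122*(720 + 2197 + 5577 + 3848) = 402 + 122*12342 = 402 + 1505724 = 1506126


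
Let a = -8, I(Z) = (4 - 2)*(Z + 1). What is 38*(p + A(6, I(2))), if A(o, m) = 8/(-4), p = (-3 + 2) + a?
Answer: -418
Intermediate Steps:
I(Z) = 2 + 2*Z (I(Z) = 2*(1 + Z) = 2 + 2*Z)
p = -9 (p = (-3 + 2) - 8 = -1 - 8 = -9)
A(o, m) = -2 (A(o, m) = 8*(-¼) = -2)
38*(p + A(6, I(2))) = 38*(-9 - 2) = 38*(-11) = -418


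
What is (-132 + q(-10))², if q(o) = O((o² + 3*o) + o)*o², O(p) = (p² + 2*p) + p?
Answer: 142784225424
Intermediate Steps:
O(p) = p² + 3*p
q(o) = o²*(o² + 4*o)*(3 + o² + 4*o) (q(o) = (((o² + 3*o) + o)*(3 + ((o² + 3*o) + o)))*o² = ((o² + 4*o)*(3 + (o² + 4*o)))*o² = ((o² + 4*o)*(3 + o² + 4*o))*o² = o²*(o² + 4*o)*(3 + o² + 4*o))
(-132 + q(-10))² = (-132 + (-10)³*(3 - 10*(4 - 10))*(4 - 10))² = (-132 - 1000*(3 - 10*(-6))*(-6))² = (-132 - 1000*(3 + 60)*(-6))² = (-132 - 1000*63*(-6))² = (-132 + 378000)² = 377868² = 142784225424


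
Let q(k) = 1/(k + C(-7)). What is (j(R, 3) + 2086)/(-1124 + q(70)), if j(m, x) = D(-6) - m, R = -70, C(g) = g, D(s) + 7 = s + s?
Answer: -134631/70811 ≈ -1.9013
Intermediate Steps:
D(s) = -7 + 2*s (D(s) = -7 + (s + s) = -7 + 2*s)
q(k) = 1/(-7 + k) (q(k) = 1/(k - 7) = 1/(-7 + k))
j(m, x) = -19 - m (j(m, x) = (-7 + 2*(-6)) - m = (-7 - 12) - m = -19 - m)
(j(R, 3) + 2086)/(-1124 + q(70)) = ((-19 - 1*(-70)) + 2086)/(-1124 + 1/(-7 + 70)) = ((-19 + 70) + 2086)/(-1124 + 1/63) = (51 + 2086)/(-1124 + 1/63) = 2137/(-70811/63) = 2137*(-63/70811) = -134631/70811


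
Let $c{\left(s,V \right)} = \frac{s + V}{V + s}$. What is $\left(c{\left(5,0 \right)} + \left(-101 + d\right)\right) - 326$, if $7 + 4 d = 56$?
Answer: $- \frac{1655}{4} \approx -413.75$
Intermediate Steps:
$c{\left(s,V \right)} = 1$ ($c{\left(s,V \right)} = \frac{V + s}{V + s} = 1$)
$d = \frac{49}{4}$ ($d = - \frac{7}{4} + \frac{1}{4} \cdot 56 = - \frac{7}{4} + 14 = \frac{49}{4} \approx 12.25$)
$\left(c{\left(5,0 \right)} + \left(-101 + d\right)\right) - 326 = \left(1 + \left(-101 + \frac{49}{4}\right)\right) - 326 = \left(1 - \frac{355}{4}\right) - 326 = - \frac{351}{4} - 326 = - \frac{1655}{4}$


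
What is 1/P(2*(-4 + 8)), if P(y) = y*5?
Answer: 1/40 ≈ 0.025000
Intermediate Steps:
P(y) = 5*y
1/P(2*(-4 + 8)) = 1/(5*(2*(-4 + 8))) = 1/(5*(2*4)) = 1/(5*8) = 1/40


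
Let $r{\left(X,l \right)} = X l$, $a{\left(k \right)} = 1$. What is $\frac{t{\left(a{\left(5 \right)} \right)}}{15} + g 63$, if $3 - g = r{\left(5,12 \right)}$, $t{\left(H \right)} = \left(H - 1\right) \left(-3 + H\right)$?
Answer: $-3591$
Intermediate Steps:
$t{\left(H \right)} = \left(-1 + H\right) \left(-3 + H\right)$
$g = -57$ ($g = 3 - 5 \cdot 12 = 3 - 60 = -57$)
$\frac{t{\left(a{\left(5 \right)} \right)}}{15} + g 63 = \frac{3 + 1^{2} - 4}{15} - 3591 = \left(3 + 1 - 4\right) \frac{1}{15} - 3591 = 0 \cdot \frac{1}{15} - 3591 = 0 - 3591 = -3591$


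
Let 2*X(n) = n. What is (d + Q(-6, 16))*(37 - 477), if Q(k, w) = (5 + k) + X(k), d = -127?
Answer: 57640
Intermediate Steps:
X(n) = n/2
Q(k, w) = 5 + 3*k/2 (Q(k, w) = (5 + k) + k/2 = 5 + 3*k/2)
(d + Q(-6, 16))*(37 - 477) = (-127 + (5 + (3/2)*(-6)))*(37 - 477) = (-127 + (5 - 9))*(-440) = (-127 - 4)*(-440) = -131*(-440) = 57640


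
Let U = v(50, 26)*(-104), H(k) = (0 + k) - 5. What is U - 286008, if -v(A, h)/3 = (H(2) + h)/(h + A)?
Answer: -5432358/19 ≈ -2.8591e+5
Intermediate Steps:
H(k) = -5 + k (H(k) = k - 5 = -5 + k)
v(A, h) = -3*(-3 + h)/(A + h) (v(A, h) = -3*((-5 + 2) + h)/(h + A) = -3*(-3 + h)/(A + h))
U = 1794/19 (U = (3*(3 - 1*26)/(50 + 26))*(-104) = (3*(3 - 26)/76)*(-104) = (3*(1/76)*(-23))*(-104) = -69/76*(-104) = 1794/19 ≈ 94.421)
U - 286008 = 1794/19 - 286008 = -5432358/19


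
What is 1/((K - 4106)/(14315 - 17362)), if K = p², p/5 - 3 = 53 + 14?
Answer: -3047/118394 ≈ -0.025736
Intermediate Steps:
p = 350 (p = 15 + 5*(53 + 14) = 15 + 5*67 = 15 + 335 = 350)
K = 122500 (K = 350² = 122500)
1/((K - 4106)/(14315 - 17362)) = 1/((122500 - 4106)/(14315 - 17362)) = 1/(118394/(-3047)) = 1/(118394*(-1/3047)) = 1/(-118394/3047) = -3047/118394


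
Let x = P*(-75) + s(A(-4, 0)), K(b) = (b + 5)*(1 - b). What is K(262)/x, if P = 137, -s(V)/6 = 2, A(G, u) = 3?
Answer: 2581/381 ≈ 6.7743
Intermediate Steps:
s(V) = -12 (s(V) = -6*2 = -12)
K(b) = (1 - b)*(5 + b) (K(b) = (5 + b)*(1 - b) = (1 - b)*(5 + b))
x = -10287 (x = 137*(-75) - 12 = -10275 - 12 = -10287)
K(262)/x = (5 - 1*262² - 4*262)/(-10287) = (5 - 1*68644 - 1048)*(-1/10287) = (5 - 68644 - 1048)*(-1/10287) = -69687*(-1/10287) = 2581/381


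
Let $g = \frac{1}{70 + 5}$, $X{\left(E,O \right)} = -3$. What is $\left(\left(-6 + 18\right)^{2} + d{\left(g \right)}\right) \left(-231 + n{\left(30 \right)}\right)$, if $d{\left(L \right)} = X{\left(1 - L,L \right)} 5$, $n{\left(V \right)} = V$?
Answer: $-25929$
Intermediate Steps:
$g = \frac{1}{75} \approx 0.013333$
$d{\left(L \right)} = -15$ ($d{\left(L \right)} = \left(-3\right) 5 = -15$)
$\left(\left(-6 + 18\right)^{2} + d{\left(g \right)}\right) \left(-231 + n{\left(30 \right)}\right) = \left(\left(-6 + 18\right)^{2} - 15\right) \left(-231 + 30\right) = \left(12^{2} - 15\right) \left(-201\right) = \left(144 - 15\right) \left(-201\right) = 129 \left(-201\right) = -25929$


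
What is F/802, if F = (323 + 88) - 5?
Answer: 203/401 ≈ 0.50623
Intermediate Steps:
F = 406 (F = 411 - 5 = 406)
F/802 = 406/802 = 406*(1/802) = 203/401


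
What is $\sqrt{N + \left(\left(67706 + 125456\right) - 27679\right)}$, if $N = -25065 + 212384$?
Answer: $\sqrt{352802} \approx 593.97$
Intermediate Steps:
$N = 187319$
$\sqrt{N + \left(\left(67706 + 125456\right) - 27679\right)} = \sqrt{187319 + \left(\left(67706 + 125456\right) - 27679\right)} = \sqrt{187319 + \left(193162 - 27679\right)} = \sqrt{187319 + 165483} = \sqrt{352802}$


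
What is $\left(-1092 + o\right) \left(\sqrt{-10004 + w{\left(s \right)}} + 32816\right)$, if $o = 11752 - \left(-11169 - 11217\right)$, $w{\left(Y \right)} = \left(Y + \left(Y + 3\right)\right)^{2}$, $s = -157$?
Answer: $1084437536 + 33046 \sqrt{86717} \approx 1.0942 \cdot 10^{9}$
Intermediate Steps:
$w{\left(Y \right)} = \left(3 + 2 Y\right)^{2}$ ($w{\left(Y \right)} = \left(Y + \left(3 + Y\right)\right)^{2} = \left(3 + 2 Y\right)^{2}$)
$o = 34138$ ($o = 11752 - -22386 = 11752 + 22386 = 34138$)
$\left(-1092 + o\right) \left(\sqrt{-10004 + w{\left(s \right)}} + 32816\right) = \left(-1092 + 34138\right) \left(\sqrt{-10004 + \left(3 + 2 \left(-157\right)\right)^{2}} + 32816\right) = 33046 \left(\sqrt{-10004 + \left(3 - 314\right)^{2}} + 32816\right) = 33046 \left(\sqrt{-10004 + \left(-311\right)^{2}} + 32816\right) = 33046 \left(\sqrt{-10004 + 96721} + 32816\right) = 33046 \left(\sqrt{86717} + 32816\right) = 33046 \left(32816 + \sqrt{86717}\right) = 1084437536 + 33046 \sqrt{86717}$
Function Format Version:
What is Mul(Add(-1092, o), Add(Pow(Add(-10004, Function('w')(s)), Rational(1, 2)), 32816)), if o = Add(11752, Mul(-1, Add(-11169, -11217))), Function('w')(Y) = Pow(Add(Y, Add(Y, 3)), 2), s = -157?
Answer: Add(1084437536, Mul(33046, Pow(86717, Rational(1, 2)))) ≈ 1.0942e+9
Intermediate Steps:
Function('w')(Y) = Pow(Add(3, Mul(2, Y)), 2) (Function('w')(Y) = Pow(Add(Y, Add(3, Y)), 2) = Pow(Add(3, Mul(2, Y)), 2))
o = 34138 (o = Add(11752, Mul(-1, -22386)) = Add(11752, 22386) = 34138)
Mul(Add(-1092, o), Add(Pow(Add(-10004, Function('w')(s)), Rational(1, 2)), 32816)) = Mul(Add(-1092, 34138), Add(Pow(Add(-10004, Pow(Add(3, Mul(2, -157)), 2)), Rational(1, 2)), 32816)) = Mul(33046, Add(Pow(Add(-10004, Pow(Add(3, -314), 2)), Rational(1, 2)), 32816)) = Mul(33046, Add(Pow(Add(-10004, Pow(-311, 2)), Rational(1, 2)), 32816)) = Mul(33046, Add(Pow(Add(-10004, 96721), Rational(1, 2)), 32816)) = Mul(33046, Add(Pow(86717, Rational(1, 2)), 32816)) = Mul(33046, Add(32816, Pow(86717, Rational(1, 2)))) = Add(1084437536, Mul(33046, Pow(86717, Rational(1, 2))))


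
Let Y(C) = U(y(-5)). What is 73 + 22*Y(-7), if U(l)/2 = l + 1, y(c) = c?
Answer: -103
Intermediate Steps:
U(l) = 2 + 2*l (U(l) = 2*(l + 1) = 2*(1 + l) = 2 + 2*l)
Y(C) = -8 (Y(C) = 2 + 2*(-5) = 2 - 10 = -8)
73 + 22*Y(-7) = 73 + 22*(-8) = 73 - 176 = -103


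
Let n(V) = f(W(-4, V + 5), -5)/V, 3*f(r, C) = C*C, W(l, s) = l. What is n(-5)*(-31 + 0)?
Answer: 155/3 ≈ 51.667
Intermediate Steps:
f(r, C) = C²/3 (f(r, C) = (C*C)/3 = C²/3)
n(V) = 25/(3*V) (n(V) = ((⅓)*(-5)²)/V = ((⅓)*25)/V = 25/(3*V))
n(-5)*(-31 + 0) = ((25/3)/(-5))*(-31 + 0) = ((25/3)*(-⅕))*(-31) = -5/3*(-31) = 155/3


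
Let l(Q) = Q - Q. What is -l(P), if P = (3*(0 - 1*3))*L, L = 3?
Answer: 0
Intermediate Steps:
P = -27 (P = (3*(0 - 1*3))*3 = (3*(0 - 3))*3 = (3*(-3))*3 = -9*3 = -27)
l(Q) = 0
-l(P) = -1*0 = 0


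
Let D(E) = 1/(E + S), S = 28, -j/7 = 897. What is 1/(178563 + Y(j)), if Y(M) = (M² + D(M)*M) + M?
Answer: 893/35361126522 ≈ 2.5254e-8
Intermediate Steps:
j = -6279 (j = -7*897 = -6279)
D(E) = 1/(28 + E) (D(E) = 1/(E + 28) = 1/(28 + E))
Y(M) = M + M² + M/(28 + M) (Y(M) = (M² + M/(28 + M)) + M = M + M² + M/(28 + M))
1/(178563 + Y(j)) = 1/(178563 - 6279*(1 + (1 - 6279)*(28 - 6279))/(28 - 6279)) = 1/(178563 - 6279*(1 - 6278*(-6251))/(-6251)) = 1/(178563 - 6279*(-1/6251)*(1 + 39243778)) = 1/(178563 - 6279*(-1/6251)*39243779) = 1/(178563 + 35201669763/893) = 1/(35361126522/893) = 893/35361126522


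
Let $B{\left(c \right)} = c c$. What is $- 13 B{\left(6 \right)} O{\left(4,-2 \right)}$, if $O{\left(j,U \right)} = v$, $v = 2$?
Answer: $-936$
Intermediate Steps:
$O{\left(j,U \right)} = 2$
$B{\left(c \right)} = c^{2}$
$- 13 B{\left(6 \right)} O{\left(4,-2 \right)} = - 13 \cdot 6^{2} \cdot 2 = \left(-13\right) 36 \cdot 2 = \left(-468\right) 2 = -936$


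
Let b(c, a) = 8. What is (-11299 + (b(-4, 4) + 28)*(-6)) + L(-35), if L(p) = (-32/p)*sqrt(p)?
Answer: -11515 + 32*I*sqrt(35)/35 ≈ -11515.0 + 5.409*I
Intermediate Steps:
L(p) = -32/sqrt(p)
(-11299 + (b(-4, 4) + 28)*(-6)) + L(-35) = (-11299 + (8 + 28)*(-6)) - (-32)*I*sqrt(35)/35 = (-11299 + 36*(-6)) - (-32)*I*sqrt(35)/35 = (-11299 - 216) + 32*I*sqrt(35)/35 = -11515 + 32*I*sqrt(35)/35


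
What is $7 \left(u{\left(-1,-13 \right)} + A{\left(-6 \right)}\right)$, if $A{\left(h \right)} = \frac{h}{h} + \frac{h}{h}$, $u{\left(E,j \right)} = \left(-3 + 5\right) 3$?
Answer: $56$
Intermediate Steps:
$u{\left(E,j \right)} = 6$ ($u{\left(E,j \right)} = 2 \cdot 3 = 6$)
$A{\left(h \right)} = 2$ ($A{\left(h \right)} = 1 + 1 = 2$)
$7 \left(u{\left(-1,-13 \right)} + A{\left(-6 \right)}\right) = 7 \left(6 + 2\right) = 7 \cdot 8 = 56$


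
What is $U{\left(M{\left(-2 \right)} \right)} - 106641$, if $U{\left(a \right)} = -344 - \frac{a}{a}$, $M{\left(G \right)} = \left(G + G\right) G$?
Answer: $-106986$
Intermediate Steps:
$M{\left(G \right)} = 2 G^{2}$ ($M{\left(G \right)} = 2 G G = 2 G^{2}$)
$U{\left(a \right)} = -345$ ($U{\left(a \right)} = -344 - 1 = -345$)
$U{\left(M{\left(-2 \right)} \right)} - 106641 = -345 - 106641 = -106986$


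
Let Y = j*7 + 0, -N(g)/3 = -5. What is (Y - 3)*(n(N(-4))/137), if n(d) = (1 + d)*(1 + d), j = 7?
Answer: 11776/137 ≈ 85.956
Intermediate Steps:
N(g) = 15 (N(g) = -3*(-5) = 15)
n(d) = (1 + d)²
Y = 49 (Y = 7*7 + 0 = 49 + 0 = 49)
(Y - 3)*(n(N(-4))/137) = (49 - 3)*((1 + 15)²/137) = 46*(16²*(1/137)) = 46*(256*(1/137)) = 46*(256/137) = 11776/137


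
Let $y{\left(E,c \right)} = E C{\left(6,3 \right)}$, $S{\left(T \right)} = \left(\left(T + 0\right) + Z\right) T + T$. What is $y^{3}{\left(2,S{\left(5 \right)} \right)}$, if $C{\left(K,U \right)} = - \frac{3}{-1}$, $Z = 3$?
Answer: $216$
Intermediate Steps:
$C{\left(K,U \right)} = 3$ ($C{\left(K,U \right)} = \left(-3\right) \left(-1\right) = 3$)
$S{\left(T \right)} = T + T \left(3 + T\right)$ ($S{\left(T \right)} = \left(\left(T + 0\right) + 3\right) T + T = \left(T + 3\right) T + T = \left(3 + T\right) T + T = T \left(3 + T\right) + T = T + T \left(3 + T\right)$)
$y{\left(E,c \right)} = 3 E$ ($y{\left(E,c \right)} = E 3 = 3 E$)
$y^{3}{\left(2,S{\left(5 \right)} \right)} = \left(3 \cdot 2\right)^{3} = 6^{3} = 216$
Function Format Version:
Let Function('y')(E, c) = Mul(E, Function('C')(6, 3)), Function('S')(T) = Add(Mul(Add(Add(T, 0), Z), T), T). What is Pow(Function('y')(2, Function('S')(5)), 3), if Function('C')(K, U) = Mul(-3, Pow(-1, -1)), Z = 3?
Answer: 216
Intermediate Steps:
Function('C')(K, U) = 3 (Function('C')(K, U) = Mul(-3, -1) = 3)
Function('S')(T) = Add(T, Mul(T, Add(3, T))) (Function('S')(T) = Add(Mul(Add(Add(T, 0), 3), T), T) = Add(Mul(Add(T, 3), T), T) = Add(Mul(Add(3, T), T), T) = Add(Mul(T, Add(3, T)), T) = Add(T, Mul(T, Add(3, T))))
Function('y')(E, c) = Mul(3, E) (Function('y')(E, c) = Mul(E, 3) = Mul(3, E))
Pow(Function('y')(2, Function('S')(5)), 3) = Pow(Mul(3, 2), 3) = Pow(6, 3) = 216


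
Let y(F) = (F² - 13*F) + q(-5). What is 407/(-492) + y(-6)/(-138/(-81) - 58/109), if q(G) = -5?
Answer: 39105967/424104 ≈ 92.208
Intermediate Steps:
y(F) = -5 + F² - 13*F (y(F) = (F² - 13*F) - 5 = -5 + F² - 13*F)
407/(-492) + y(-6)/(-138/(-81) - 58/109) = 407/(-492) + (-5 + (-6)² - 13*(-6))/(-138/(-81) - 58/109) = 407*(-1/492) + (-5 + 36 + 78)/(-138*(-1/81) - 58*1/109) = -407/492 + 109/(46/27 - 58/109) = -407/492 + 109/(3448/2943) = -407/492 + 109*(2943/3448) = -407/492 + 320787/3448 = 39105967/424104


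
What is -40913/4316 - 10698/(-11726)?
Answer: -16675895/1946516 ≈ -8.5670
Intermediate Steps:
-40913/4316 - 10698/(-11726) = -40913*1/4316 - 10698*(-1/11726) = -40913/4316 + 5349/5863 = -16675895/1946516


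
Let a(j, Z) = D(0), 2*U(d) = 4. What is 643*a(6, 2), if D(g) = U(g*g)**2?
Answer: 2572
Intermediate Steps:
U(d) = 2 (U(d) = (1/2)*4 = 2)
D(g) = 4 (D(g) = 2**2 = 4)
a(j, Z) = 4
643*a(6, 2) = 643*4 = 2572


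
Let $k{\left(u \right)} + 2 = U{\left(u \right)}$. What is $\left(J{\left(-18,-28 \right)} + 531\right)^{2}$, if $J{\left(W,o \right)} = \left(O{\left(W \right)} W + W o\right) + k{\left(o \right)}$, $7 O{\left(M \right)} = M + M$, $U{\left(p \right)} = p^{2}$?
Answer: $\frac{178676689}{49} \approx 3.6465 \cdot 10^{6}$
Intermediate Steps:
$k{\left(u \right)} = -2 + u^{2}$
$O{\left(M \right)} = \frac{2 M}{7}$ ($O{\left(M \right)} = \frac{M + M}{7} = \frac{2 M}{7}$)
$J{\left(W,o \right)} = -2 + o^{2} + \frac{2 W^{2}}{7} + W o$ ($J{\left(W,o \right)} = \left(\frac{2 W}{7} W + W o\right) + \left(-2 + o^{2}\right) = \left(\frac{2 W^{2}}{7} + W o\right) + \left(-2 + o^{2}\right) = -2 + o^{2} + \frac{2 W^{2}}{7} + W o$)
$\left(J{\left(-18,-28 \right)} + 531\right)^{2} = \left(\left(-2 + \left(-28\right)^{2} + \frac{2 \left(-18\right)^{2}}{7} - -504\right) + 531\right)^{2} = \left(\left(-2 + 784 + \frac{2}{7} \cdot 324 + 504\right) + 531\right)^{2} = \left(\left(-2 + 784 + \frac{648}{7} + 504\right) + 531\right)^{2} = \left(\frac{9650}{7} + 531\right)^{2} = \left(\frac{13367}{7}\right)^{2} = \frac{178676689}{49}$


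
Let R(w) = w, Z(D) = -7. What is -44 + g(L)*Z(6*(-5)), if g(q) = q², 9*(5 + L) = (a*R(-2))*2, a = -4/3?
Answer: -131203/729 ≈ -179.98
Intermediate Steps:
a = -4/3 (a = -4*⅓ = -4/3 ≈ -1.3333)
L = -119/27 (L = -5 + (-4/3*(-2)*2)/9 = -5 + ((8/3)*2)/9 = -5 + (⅑)*(16/3) = -5 + 16/27 = -119/27 ≈ -4.4074)
-44 + g(L)*Z(6*(-5)) = -44 + (-119/27)²*(-7) = -44 + (14161/729)*(-7) = -44 - 99127/729 = -131203/729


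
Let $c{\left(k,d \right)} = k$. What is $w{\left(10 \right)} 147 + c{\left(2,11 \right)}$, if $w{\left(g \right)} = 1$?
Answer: $149$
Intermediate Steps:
$w{\left(10 \right)} 147 + c{\left(2,11 \right)} = 1 \cdot 147 + 2 = 147 + 2 = 149$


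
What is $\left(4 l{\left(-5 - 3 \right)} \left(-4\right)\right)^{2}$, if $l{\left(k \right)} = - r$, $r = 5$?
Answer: $6400$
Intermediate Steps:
$l{\left(k \right)} = -5$ ($l{\left(k \right)} = \left(-1\right) 5 = -5$)
$\left(4 l{\left(-5 - 3 \right)} \left(-4\right)\right)^{2} = \left(4 \left(-5\right) \left(-4\right)\right)^{2} = \left(\left(-20\right) \left(-4\right)\right)^{2} = 80^{2} = 6400$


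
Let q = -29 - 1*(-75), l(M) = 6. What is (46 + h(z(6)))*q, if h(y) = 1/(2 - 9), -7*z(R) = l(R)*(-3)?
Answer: 14766/7 ≈ 2109.4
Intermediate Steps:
z(R) = 18/7 (z(R) = -6*(-3)/7 = -1/7*(-18) = 18/7)
h(y) = -1/7 (h(y) = 1/(-7) = -1/7)
q = 46 (q = -29 + 75 = 46)
(46 + h(z(6)))*q = (46 - 1/7)*46 = (321/7)*46 = 14766/7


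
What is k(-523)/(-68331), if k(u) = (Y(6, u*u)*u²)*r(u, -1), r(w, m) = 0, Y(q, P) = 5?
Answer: 0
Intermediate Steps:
k(u) = 0 (k(u) = (5*u²)*0 = 0)
k(-523)/(-68331) = 0/(-68331) = 0*(-1/68331) = 0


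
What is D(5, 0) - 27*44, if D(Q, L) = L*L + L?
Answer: -1188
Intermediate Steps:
D(Q, L) = L + L**2 (D(Q, L) = L**2 + L = L + L**2)
D(5, 0) - 27*44 = 0*(1 + 0) - 27*44 = 0*1 - 1188 = 0 - 1188 = -1188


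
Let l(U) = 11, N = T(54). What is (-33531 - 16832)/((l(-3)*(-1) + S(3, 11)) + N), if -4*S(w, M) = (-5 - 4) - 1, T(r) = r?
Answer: -100726/91 ≈ -1106.9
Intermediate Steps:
S(w, M) = 5/2 (S(w, M) = -((-5 - 4) - 1)/4 = -(-9 - 1)/4 = -¼*(-10) = 5/2)
N = 54
(-33531 - 16832)/((l(-3)*(-1) + S(3, 11)) + N) = (-33531 - 16832)/((11*(-1) + 5/2) + 54) = -50363/((-11 + 5/2) + 54) = -50363/(-17/2 + 54) = -50363/91/2 = -50363*2/91 = -100726/91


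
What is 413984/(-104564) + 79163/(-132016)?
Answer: -15732527919/3451030256 ≈ -4.5588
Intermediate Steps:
413984/(-104564) + 79163/(-132016) = 413984*(-1/104564) + 79163*(-1/132016) = -103496/26141 - 79163/132016 = -15732527919/3451030256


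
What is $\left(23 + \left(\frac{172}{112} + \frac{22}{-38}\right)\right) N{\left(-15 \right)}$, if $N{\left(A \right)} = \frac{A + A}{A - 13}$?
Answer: $\frac{191175}{7448} \approx 25.668$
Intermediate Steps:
$N{\left(A \right)} = \frac{2 A}{-13 + A}$
$\left(23 + \left(\frac{172}{112} + \frac{22}{-38}\right)\right) N{\left(-15 \right)} = \left(23 + \left(\frac{172}{112} + \frac{22}{-38}\right)\right) 2 \left(-15\right) \frac{1}{-13 - 15} = \left(23 + \left(172 \cdot \frac{1}{112} + 22 \left(- \frac{1}{38}\right)\right)\right) 2 \left(-15\right) \frac{1}{-28} = \left(23 + \left(\frac{43}{28} - \frac{11}{19}\right)\right) 2 \left(-15\right) \left(- \frac{1}{28}\right) = \left(23 + \frac{509}{532}\right) \frac{15}{14} = \frac{12745}{532} \cdot \frac{15}{14} = \frac{191175}{7448}$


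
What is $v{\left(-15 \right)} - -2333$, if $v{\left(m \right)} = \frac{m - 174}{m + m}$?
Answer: $\frac{23393}{10} \approx 2339.3$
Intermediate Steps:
$v{\left(m \right)} = \frac{-174 + m}{2 m}$
$v{\left(-15 \right)} - -2333 = \frac{-174 - 15}{2 \left(-15\right)} - -2333 = \frac{1}{2} \left(- \frac{1}{15}\right) \left(-189\right) + 2333 = \frac{63}{10} + 2333 = \frac{23393}{10}$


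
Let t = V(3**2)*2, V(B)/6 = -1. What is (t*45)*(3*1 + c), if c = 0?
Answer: -1620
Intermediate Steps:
V(B) = -6 (V(B) = 6*(-1) = -6)
t = -12 (t = -6*2 = -12)
(t*45)*(3*1 + c) = (-12*45)*(3*1 + 0) = -540*(3 + 0) = -540*3 = -1620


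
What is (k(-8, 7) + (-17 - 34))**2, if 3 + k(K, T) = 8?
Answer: 2116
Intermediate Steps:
k(K, T) = 5 (k(K, T) = -3 + 8 = 5)
(k(-8, 7) + (-17 - 34))**2 = (5 + (-17 - 34))**2 = (5 - 51)**2 = (-46)**2 = 2116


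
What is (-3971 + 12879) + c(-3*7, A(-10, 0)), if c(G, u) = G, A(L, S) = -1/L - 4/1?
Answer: 8887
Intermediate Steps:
A(L, S) = -4 - 1/L (A(L, S) = -1/L - 4*1 = -1/L - 4 = -4 - 1/L)
(-3971 + 12879) + c(-3*7, A(-10, 0)) = (-3971 + 12879) - 3*7 = 8908 - 21 = 8887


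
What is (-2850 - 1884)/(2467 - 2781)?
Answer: 2367/157 ≈ 15.076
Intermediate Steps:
(-2850 - 1884)/(2467 - 2781) = -4734/(-314) = -4734*(-1/314) = 2367/157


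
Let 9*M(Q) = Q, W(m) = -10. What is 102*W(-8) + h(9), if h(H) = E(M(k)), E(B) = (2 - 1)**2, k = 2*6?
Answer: -1019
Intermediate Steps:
k = 12
M(Q) = Q/9
E(B) = 1 (E(B) = 1**2 = 1)
h(H) = 1
102*W(-8) + h(9) = 102*(-10) + 1 = -1020 + 1 = -1019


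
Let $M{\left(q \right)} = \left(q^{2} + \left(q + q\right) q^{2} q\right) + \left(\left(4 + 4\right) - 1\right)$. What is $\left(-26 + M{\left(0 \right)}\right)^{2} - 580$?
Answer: $-219$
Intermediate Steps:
$M{\left(q \right)} = 7 + q^{2} + 2 q^{4}$ ($M{\left(q \right)} = \left(q^{2} + 2 q q^{2} q\right) + \left(8 - 1\right) = \left(q^{2} + 2 q^{3} q\right) + 7 = \left(q^{2} + 2 q^{4}\right) + 7 = 7 + q^{2} + 2 q^{4}$)
$\left(-26 + M{\left(0 \right)}\right)^{2} - 580 = \left(-26 + \left(7 + 0^{2} + 2 \cdot 0^{4}\right)\right)^{2} - 580 = \left(-26 + \left(7 + 0 + 2 \cdot 0\right)\right)^{2} - 580 = \left(-26 + \left(7 + 0 + 0\right)\right)^{2} - 580 = \left(-26 + 7\right)^{2} - 580 = \left(-19\right)^{2} - 580 = 361 - 580 = -219$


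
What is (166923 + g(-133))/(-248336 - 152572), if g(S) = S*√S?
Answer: -55641/133636 + 133*I*√133/400908 ≈ -0.41636 + 0.0038259*I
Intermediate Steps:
g(S) = S^(3/2)
(166923 + g(-133))/(-248336 - 152572) = (166923 + (-133)^(3/2))/(-248336 - 152572) = (166923 - 133*I*√133)/(-400908) = (166923 - 133*I*√133)*(-1/400908) = -55641/133636 + 133*I*√133/400908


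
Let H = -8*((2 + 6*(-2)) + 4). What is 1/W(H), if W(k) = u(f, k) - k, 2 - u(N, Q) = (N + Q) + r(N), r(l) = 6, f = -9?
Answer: -1/91 ≈ -0.010989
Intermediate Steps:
u(N, Q) = -4 - N - Q (u(N, Q) = 2 - ((N + Q) + 6) = 2 - (6 + N + Q) = 2 + (-6 - N - Q) = -4 - N - Q)
H = 48 (H = -8*((2 - 12) + 4) = -8*(-10 + 4) = -8*(-6) = 48)
W(k) = 5 - 2*k (W(k) = (-4 - 1*(-9) - k) - k = (-4 + 9 - k) - k = (5 - k) - k = 5 - 2*k)
1/W(H) = 1/(5 - 2*48) = 1/(5 - 96) = 1/(-91) = -1/91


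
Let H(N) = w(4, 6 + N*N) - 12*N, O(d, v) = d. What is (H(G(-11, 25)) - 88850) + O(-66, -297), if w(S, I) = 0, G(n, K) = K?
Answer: -89216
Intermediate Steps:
H(N) = -12*N (H(N) = 0 - 12*N = -12*N)
(H(G(-11, 25)) - 88850) + O(-66, -297) = (-12*25 - 88850) - 66 = (-300 - 88850) - 66 = -89150 - 66 = -89216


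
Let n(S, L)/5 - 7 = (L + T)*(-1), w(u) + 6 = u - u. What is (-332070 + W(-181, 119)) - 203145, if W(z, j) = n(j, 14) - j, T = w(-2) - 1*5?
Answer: -535314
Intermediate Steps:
w(u) = -6 (w(u) = -6 + (u - u) = -6 + 0 = -6)
T = -11 (T = -6 - 1*5 = -6 - 5 = -11)
n(S, L) = 90 - 5*L (n(S, L) = 35 + 5*((L - 11)*(-1)) = 35 + 5*((-11 + L)*(-1)) = 35 + 5*(11 - L) = 35 + (55 - 5*L) = 90 - 5*L)
W(z, j) = 20 - j (W(z, j) = (90 - 5*14) - j = (90 - 70) - j = 20 - j)
(-332070 + W(-181, 119)) - 203145 = (-332070 + (20 - 1*119)) - 203145 = (-332070 + (20 - 119)) - 203145 = (-332070 - 99) - 203145 = -332169 - 203145 = -535314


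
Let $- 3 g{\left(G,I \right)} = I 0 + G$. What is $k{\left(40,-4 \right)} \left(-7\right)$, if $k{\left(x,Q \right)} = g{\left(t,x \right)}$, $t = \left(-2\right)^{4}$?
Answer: $\frac{112}{3} \approx 37.333$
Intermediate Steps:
$t = 16$
$g{\left(G,I \right)} = - \frac{G}{3}$ ($g{\left(G,I \right)} = - \frac{I 0 + G}{3} = - \frac{0 + G}{3} = - \frac{G}{3}$)
$k{\left(x,Q \right)} = - \frac{16}{3}$ ($k{\left(x,Q \right)} = \left(- \frac{1}{3}\right) 16 = - \frac{16}{3}$)
$k{\left(40,-4 \right)} \left(-7\right) = \left(- \frac{16}{3}\right) \left(-7\right) = \frac{112}{3}$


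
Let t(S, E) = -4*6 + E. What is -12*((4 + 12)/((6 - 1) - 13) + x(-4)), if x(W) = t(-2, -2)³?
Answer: 210936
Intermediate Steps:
t(S, E) = -24 + E
x(W) = -17576 (x(W) = (-24 - 2)³ = (-26)³ = -17576)
-12*((4 + 12)/((6 - 1) - 13) + x(-4)) = -12*((4 + 12)/((6 - 1) - 13) - 17576) = -12*(16/(5 - 13) - 17576) = -12*(16/(-8) - 17576) = -12*(16*(-⅛) - 17576) = -12*(-2 - 17576) = -12*(-17578) = 210936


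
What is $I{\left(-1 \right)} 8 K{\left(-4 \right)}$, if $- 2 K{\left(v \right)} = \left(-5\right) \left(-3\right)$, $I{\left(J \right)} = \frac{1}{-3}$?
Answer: $20$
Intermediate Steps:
$I{\left(J \right)} = - \frac{1}{3}$
$K{\left(v \right)} = - \frac{15}{2}$ ($K{\left(v \right)} = - \frac{\left(-5\right) \left(-3\right)}{2} = \left(- \frac{1}{2}\right) 15 = - \frac{15}{2}$)
$I{\left(-1 \right)} 8 K{\left(-4 \right)} = \left(- \frac{1}{3}\right) 8 \left(- \frac{15}{2}\right) = \left(- \frac{8}{3}\right) \left(- \frac{15}{2}\right) = 20$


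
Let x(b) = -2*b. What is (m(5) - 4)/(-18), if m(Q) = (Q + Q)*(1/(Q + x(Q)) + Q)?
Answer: -22/9 ≈ -2.4444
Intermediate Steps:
m(Q) = 2*Q*(Q - 1/Q) (m(Q) = (Q + Q)*(1/(Q - 2*Q) + Q) = (2*Q)*(1/(-Q) + Q) = (2*Q)*(-1/Q + Q) = (2*Q)*(Q - 1/Q) = 2*Q*(Q - 1/Q))
(m(5) - 4)/(-18) = ((-2 + 2*5²) - 4)/(-18) = ((-2 + 2*25) - 4)*(-1/18) = ((-2 + 50) - 4)*(-1/18) = (48 - 4)*(-1/18) = 44*(-1/18) = -22/9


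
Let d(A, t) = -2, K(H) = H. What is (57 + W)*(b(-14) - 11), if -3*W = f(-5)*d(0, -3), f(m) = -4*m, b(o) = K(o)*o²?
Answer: -581305/3 ≈ -1.9377e+5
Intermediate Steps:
b(o) = o³ (b(o) = o*o² = o³)
W = 40/3 (W = -(-4*(-5))*(-2)/3 = -20*(-2)/3 = -⅓*(-40) = 40/3 ≈ 13.333)
(57 + W)*(b(-14) - 11) = (57 + 40/3)*((-14)³ - 11) = 211*(-2744 - 11)/3 = (211/3)*(-2755) = -581305/3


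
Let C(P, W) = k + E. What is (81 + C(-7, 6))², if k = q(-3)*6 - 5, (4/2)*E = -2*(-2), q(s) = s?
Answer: 3600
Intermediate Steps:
E = 2 (E = (-2*(-2))/2 = (½)*4 = 2)
k = -23 (k = -3*6 - 5 = -18 - 5 = -23)
C(P, W) = -21 (C(P, W) = -23 + 2 = -21)
(81 + C(-7, 6))² = (81 - 21)² = 60² = 3600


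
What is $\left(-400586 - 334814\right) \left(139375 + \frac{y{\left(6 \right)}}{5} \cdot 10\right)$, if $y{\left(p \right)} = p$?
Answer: $-102505199800$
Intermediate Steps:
$\left(-400586 - 334814\right) \left(139375 + \frac{y{\left(6 \right)}}{5} \cdot 10\right) = \left(-400586 - 334814\right) \left(139375 + \frac{6}{5} \cdot 10\right) = - 735400 \left(139375 + 6 \cdot \frac{1}{5} \cdot 10\right) = - 735400 \left(139375 + \frac{6}{5} \cdot 10\right) = - 735400 \left(139375 + 12\right) = \left(-735400\right) 139387 = -102505199800$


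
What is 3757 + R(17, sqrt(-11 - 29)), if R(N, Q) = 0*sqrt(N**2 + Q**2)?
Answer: 3757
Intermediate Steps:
R(N, Q) = 0
3757 + R(17, sqrt(-11 - 29)) = 3757 + 0 = 3757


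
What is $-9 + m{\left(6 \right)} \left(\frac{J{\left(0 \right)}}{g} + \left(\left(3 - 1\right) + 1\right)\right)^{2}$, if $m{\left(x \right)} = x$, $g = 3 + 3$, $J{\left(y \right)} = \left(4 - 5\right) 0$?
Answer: $45$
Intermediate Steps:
$J{\left(y \right)} = 0$ ($J{\left(y \right)} = \left(-1\right) 0 = 0$)
$g = 6$
$-9 + m{\left(6 \right)} \left(\frac{J{\left(0 \right)}}{g} + \left(\left(3 - 1\right) + 1\right)\right)^{2} = -9 + 6 \left(\frac{0}{6} + \left(\left(3 - 1\right) + 1\right)\right)^{2} = -9 + 6 \left(0 \cdot \frac{1}{6} + \left(2 + 1\right)\right)^{2} = -9 + 6 \left(0 + 3\right)^{2} = -9 + 6 \cdot 3^{2} = -9 + 6 \cdot 9 = -9 + 54 = 45$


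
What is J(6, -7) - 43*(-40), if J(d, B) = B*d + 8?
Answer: 1686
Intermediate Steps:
J(d, B) = 8 + B*d
J(6, -7) - 43*(-40) = (8 - 7*6) - 43*(-40) = (8 - 42) + 1720 = -34 + 1720 = 1686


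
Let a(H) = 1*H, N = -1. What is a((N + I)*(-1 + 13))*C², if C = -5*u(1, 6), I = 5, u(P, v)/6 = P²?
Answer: 43200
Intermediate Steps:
u(P, v) = 6*P²
a(H) = H
C = -30 (C = -30*1² = -30 ≈ -30.000)
a((N + I)*(-1 + 13))*C² = ((-1 + 5)*(-1 + 13))*(-30)² = (4*12)*900 = 48*900 = 43200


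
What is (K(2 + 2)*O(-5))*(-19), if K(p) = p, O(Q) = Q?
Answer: 380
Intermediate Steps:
(K(2 + 2)*O(-5))*(-19) = ((2 + 2)*(-5))*(-19) = (4*(-5))*(-19) = -20*(-19) = 380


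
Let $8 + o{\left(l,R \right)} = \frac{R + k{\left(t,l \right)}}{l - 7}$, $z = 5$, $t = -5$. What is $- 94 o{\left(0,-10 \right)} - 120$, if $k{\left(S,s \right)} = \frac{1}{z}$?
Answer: $\frac{2502}{5} \approx 500.4$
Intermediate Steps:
$k{\left(S,s \right)} = \frac{1}{5}$
$o{\left(l,R \right)} = -8 + \frac{\frac{1}{5} + R}{-7 + l}$ ($o{\left(l,R \right)} = -8 + \frac{R + \frac{1}{5}}{l - 7} = -8 + \frac{\frac{1}{5} + R}{-7 + l}$)
$- 94 o{\left(0,-10 \right)} - 120 = - 94 \frac{\frac{281}{5} - 10 - 0}{-7 + 0} - 120 = - 94 \frac{\frac{281}{5} - 10 + 0}{-7} - 120 = - 94 \left(\left(- \frac{1}{7}\right) \frac{231}{5}\right) - 120 = \left(-94\right) \left(- \frac{33}{5}\right) - 120 = \frac{3102}{5} - 120 = \frac{2502}{5}$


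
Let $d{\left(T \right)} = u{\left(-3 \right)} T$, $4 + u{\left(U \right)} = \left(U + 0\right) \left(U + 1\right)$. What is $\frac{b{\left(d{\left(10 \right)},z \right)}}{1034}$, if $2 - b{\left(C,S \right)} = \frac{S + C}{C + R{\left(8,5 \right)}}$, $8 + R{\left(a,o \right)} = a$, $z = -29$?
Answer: $\frac{49}{20680} \approx 0.0023694$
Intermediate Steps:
$R{\left(a,o \right)} = -8 + a$
$u{\left(U \right)} = -4 + U \left(1 + U\right)$ ($u{\left(U \right)} = -4 + \left(U + 0\right) \left(U + 1\right) = -4 + U \left(1 + U\right)$)
$d{\left(T \right)} = 2 T$ ($d{\left(T \right)} = \left(-4 - 3 + \left(-3\right)^{2}\right) T = \left(-4 - 3 + 9\right) T = 2 T$)
$b{\left(C,S \right)} = 2 - \frac{C + S}{C}$ ($b{\left(C,S \right)} = 2 - \frac{S + C}{C + \left(-8 + 8\right)} = 2 - \frac{C + S}{C + 0} = 2 - \frac{C + S}{C}$)
$\frac{b{\left(d{\left(10 \right)},z \right)}}{1034} = \frac{\frac{1}{2 \cdot 10} \left(2 \cdot 10 - -29\right)}{1034} = \frac{20 + 29}{20} \cdot \frac{1}{1034} = \frac{1}{20} \cdot 49 \cdot \frac{1}{1034} = \frac{49}{20} \cdot \frac{1}{1034} = \frac{49}{20680}$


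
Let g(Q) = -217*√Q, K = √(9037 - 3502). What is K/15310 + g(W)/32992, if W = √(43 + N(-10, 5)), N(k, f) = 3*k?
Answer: -217*13^(¼)/32992 + 3*√615/15310 ≈ -0.0076299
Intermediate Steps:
K = 3*√615 (K = √5535 = 3*√615 ≈ 74.398)
W = √13 (W = √(43 + 3*(-10)) = √(43 - 30) = √13 ≈ 3.6056)
K/15310 + g(W)/32992 = (3*√615)/15310 - 217*13^(¼)/32992 = (3*√615)*(1/15310) - 217*13^(¼)*(1/32992) = 3*√615/15310 - 217*13^(¼)/32992 = -217*13^(¼)/32992 + 3*√615/15310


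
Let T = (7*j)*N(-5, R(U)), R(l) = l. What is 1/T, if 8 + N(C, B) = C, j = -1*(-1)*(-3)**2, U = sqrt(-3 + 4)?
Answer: -1/819 ≈ -0.0012210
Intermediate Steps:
U = 1 (U = sqrt(1) = 1)
j = 9 (j = 1*9 = 9)
N(C, B) = -8 + C
T = -819 (T = (7*9)*(-8 - 5) = 63*(-13) = -819)
1/T = 1/(-819) = -1/819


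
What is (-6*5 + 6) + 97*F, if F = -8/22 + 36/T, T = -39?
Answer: -21280/143 ≈ -148.81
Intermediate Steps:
F = -184/143 (F = -8/22 + 36/(-39) = -8*1/22 + 36*(-1/39) = -4/11 - 12/13 = -184/143 ≈ -1.2867)
(-6*5 + 6) + 97*F = (-6*5 + 6) + 97*(-184/143) = (-30 + 6) - 17848/143 = -24 - 17848/143 = -21280/143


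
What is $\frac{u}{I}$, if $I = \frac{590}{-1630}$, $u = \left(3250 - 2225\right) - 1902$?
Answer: $\frac{142951}{59} \approx 2422.9$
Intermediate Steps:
$u = -877$ ($u = 1025 - 1902 = -877$)
$I = - \frac{59}{163}$ ($I = 590 \left(- \frac{1}{1630}\right) = - \frac{59}{163} \approx -0.36196$)
$\frac{u}{I} = - \frac{877}{- \frac{59}{163}} = \left(-877\right) \left(- \frac{163}{59}\right) = \frac{142951}{59}$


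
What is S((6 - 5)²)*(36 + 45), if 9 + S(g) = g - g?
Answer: -729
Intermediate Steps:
S(g) = -9 (S(g) = -9 + (g - g) = -9 + 0 = -9)
S((6 - 5)²)*(36 + 45) = -9*(36 + 45) = -9*81 = -729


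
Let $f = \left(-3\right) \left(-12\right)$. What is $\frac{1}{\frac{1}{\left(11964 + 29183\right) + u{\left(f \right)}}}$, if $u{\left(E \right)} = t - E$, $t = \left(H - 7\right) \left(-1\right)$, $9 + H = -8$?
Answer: $41135$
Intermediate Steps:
$H = -17$ ($H = -9 - 8 = -17$)
$t = 24$ ($t = \left(-17 - 7\right) \left(-1\right) = \left(-24\right) \left(-1\right) = 24$)
$f = 36$
$u{\left(E \right)} = 24 - E$
$\frac{1}{\frac{1}{\left(11964 + 29183\right) + u{\left(f \right)}}} = \frac{1}{\frac{1}{\left(11964 + 29183\right) + \left(24 - 36\right)}} = \frac{1}{\frac{1}{41147 + \left(24 - 36\right)}} = \frac{1}{\frac{1}{41147 - 12}} = \frac{1}{\frac{1}{41135}} = 41135$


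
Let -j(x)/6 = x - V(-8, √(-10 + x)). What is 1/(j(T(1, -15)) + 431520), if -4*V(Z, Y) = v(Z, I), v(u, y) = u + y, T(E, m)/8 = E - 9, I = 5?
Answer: 2/863817 ≈ 2.3153e-6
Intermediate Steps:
T(E, m) = -72 + 8*E (T(E, m) = 8*(E - 9) = 8*(-9 + E) = -72 + 8*E)
V(Z, Y) = -5/4 - Z/4 (V(Z, Y) = -(Z + 5)/4 = -(5 + Z)/4 = -5/4 - Z/4)
j(x) = 9/2 - 6*x (j(x) = -6*(x - (-5/4 - ¼*(-8))) = -6*(x - (-5/4 + 2)) = -6*(x - 1*¾) = -6*(x - ¾) = -6*(-¾ + x) = 9/2 - 6*x)
1/(j(T(1, -15)) + 431520) = 1/((9/2 - 6*(-72 + 8*1)) + 431520) = 1/((9/2 - 6*(-72 + 8)) + 431520) = 1/((9/2 - 6*(-64)) + 431520) = 1/((9/2 + 384) + 431520) = 1/(777/2 + 431520) = 1/(863817/2) = 2/863817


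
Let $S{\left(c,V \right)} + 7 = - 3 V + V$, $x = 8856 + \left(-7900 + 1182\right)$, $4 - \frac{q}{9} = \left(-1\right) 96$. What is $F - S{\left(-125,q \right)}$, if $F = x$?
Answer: $3945$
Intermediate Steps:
$q = 900$ ($q = 36 - 9 \left(\left(-1\right) 96\right) = 36 - -864 = 36 + 864 = 900$)
$x = 2138$ ($x = 8856 - 6718 = 2138$)
$S{\left(c,V \right)} = -7 - 2 V$ ($S{\left(c,V \right)} = -7 + \left(- 3 V + V\right) = -7 - 2 V$)
$F = 2138$
$F - S{\left(-125,q \right)} = 2138 - \left(-7 - 1800\right) = 2138 - -1807 = 2138 + 1807 = 3945$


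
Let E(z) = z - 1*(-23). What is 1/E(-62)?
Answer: -1/39 ≈ -0.025641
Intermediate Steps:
E(z) = 23 + z (E(z) = z + 23 = 23 + z)
1/E(-62) = 1/(23 - 62) = 1/(-39) = -1/39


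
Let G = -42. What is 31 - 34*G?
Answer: 1459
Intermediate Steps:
31 - 34*G = 31 - 34*(-42) = 31 + 1428 = 1459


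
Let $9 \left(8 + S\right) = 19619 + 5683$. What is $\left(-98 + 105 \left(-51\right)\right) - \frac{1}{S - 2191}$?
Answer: $- \frac{10017164}{1837} \approx -5453.0$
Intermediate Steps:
$S = \frac{8410}{3}$ ($S = -8 + \frac{19619 + 5683}{9} = -8 + \frac{1}{9} \cdot 25302 = -8 + \frac{8434}{3} = \frac{8410}{3} \approx 2803.3$)
$\left(-98 + 105 \left(-51\right)\right) - \frac{1}{S - 2191} = \left(-98 + 105 \left(-51\right)\right) - \frac{1}{\frac{8410}{3} - 2191} = \left(-98 - 5355\right) - \frac{1}{\frac{1837}{3}} = -5453 - \frac{3}{1837} = - \frac{10017164}{1837}$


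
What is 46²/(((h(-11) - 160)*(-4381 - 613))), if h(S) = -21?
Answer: 1058/451957 ≈ 0.0023409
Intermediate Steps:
46²/(((h(-11) - 160)*(-4381 - 613))) = 46²/(((-21 - 160)*(-4381 - 613))) = 2116/((-181*(-4994))) = 2116/903914 = 2116*(1/903914) = 1058/451957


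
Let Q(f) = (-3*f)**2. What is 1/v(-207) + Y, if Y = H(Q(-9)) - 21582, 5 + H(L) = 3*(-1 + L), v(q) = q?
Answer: -4016422/207 ≈ -19403.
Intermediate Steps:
Q(f) = 9*f**2
H(L) = -8 + 3*L (H(L) = -5 + 3*(-1 + L) = -5 + (-3 + 3*L) = -8 + 3*L)
Y = -19403 (Y = (-8 + 3*(9*(-9)**2)) - 21582 = (-8 + 3*(9*81)) - 21582 = (-8 + 3*729) - 21582 = (-8 + 2187) - 21582 = 2179 - 21582 = -19403)
1/v(-207) + Y = 1/(-207) - 19403 = -1/207 - 19403 = -4016422/207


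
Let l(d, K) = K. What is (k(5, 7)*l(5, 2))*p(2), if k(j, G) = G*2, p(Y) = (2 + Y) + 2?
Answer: 168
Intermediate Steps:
p(Y) = 4 + Y
k(j, G) = 2*G
(k(5, 7)*l(5, 2))*p(2) = ((2*7)*2)*(4 + 2) = (14*2)*6 = 28*6 = 168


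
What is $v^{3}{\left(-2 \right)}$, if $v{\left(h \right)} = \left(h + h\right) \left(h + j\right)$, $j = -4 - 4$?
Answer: $64000$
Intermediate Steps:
$j = -8$ ($j = -4 - 4 = -8$)
$v{\left(h \right)} = 2 h \left(-8 + h\right)$ ($v{\left(h \right)} = \left(h + h\right) \left(h - 8\right) = 2 h \left(-8 + h\right)$)
$v^{3}{\left(-2 \right)} = \left(2 \left(-2\right) \left(-8 - 2\right)\right)^{3} = \left(2 \left(-2\right) \left(-10\right)\right)^{3} = 40^{3} = 64000$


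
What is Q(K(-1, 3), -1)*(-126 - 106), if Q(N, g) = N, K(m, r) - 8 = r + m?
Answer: -2320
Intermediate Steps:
K(m, r) = 8 + m + r (K(m, r) = 8 + (r + m) = 8 + (m + r) = 8 + m + r)
Q(K(-1, 3), -1)*(-126 - 106) = (8 - 1 + 3)*(-126 - 106) = 10*(-232) = -2320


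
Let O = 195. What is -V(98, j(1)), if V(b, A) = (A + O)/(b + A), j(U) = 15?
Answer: -210/113 ≈ -1.8584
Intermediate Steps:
V(b, A) = (195 + A)/(A + b) (V(b, A) = (A + 195)/(b + A) = (195 + A)/(A + b))
-V(98, j(1)) = -(195 + 15)/(15 + 98) = -210/113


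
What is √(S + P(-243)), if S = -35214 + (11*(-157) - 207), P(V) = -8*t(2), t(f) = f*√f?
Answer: 2*√(-9287 - 4*√2) ≈ 192.8*I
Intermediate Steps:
t(f) = f^(3/2)
P(V) = -16*√2
S = -37148 (S = -35214 + (-1727 - 207) = -35214 - 1934 = -37148)
√(S + P(-243)) = √(-37148 - 16*√2)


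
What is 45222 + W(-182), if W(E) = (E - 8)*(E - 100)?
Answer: 98802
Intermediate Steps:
W(E) = (-100 + E)*(-8 + E) (W(E) = (-8 + E)*(-100 + E) = (-100 + E)*(-8 + E))
45222 + W(-182) = 45222 + (800 + (-182)**2 - 108*(-182)) = 45222 + (800 + 33124 + 19656) = 45222 + 53580 = 98802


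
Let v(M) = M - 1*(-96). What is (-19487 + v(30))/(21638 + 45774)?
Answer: -1019/3548 ≈ -0.28720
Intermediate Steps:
v(M) = 96 + M (v(M) = M + 96 = 96 + M)
(-19487 + v(30))/(21638 + 45774) = (-19487 + (96 + 30))/(21638 + 45774) = (-19487 + 126)/67412 = -19361*1/67412 = -1019/3548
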